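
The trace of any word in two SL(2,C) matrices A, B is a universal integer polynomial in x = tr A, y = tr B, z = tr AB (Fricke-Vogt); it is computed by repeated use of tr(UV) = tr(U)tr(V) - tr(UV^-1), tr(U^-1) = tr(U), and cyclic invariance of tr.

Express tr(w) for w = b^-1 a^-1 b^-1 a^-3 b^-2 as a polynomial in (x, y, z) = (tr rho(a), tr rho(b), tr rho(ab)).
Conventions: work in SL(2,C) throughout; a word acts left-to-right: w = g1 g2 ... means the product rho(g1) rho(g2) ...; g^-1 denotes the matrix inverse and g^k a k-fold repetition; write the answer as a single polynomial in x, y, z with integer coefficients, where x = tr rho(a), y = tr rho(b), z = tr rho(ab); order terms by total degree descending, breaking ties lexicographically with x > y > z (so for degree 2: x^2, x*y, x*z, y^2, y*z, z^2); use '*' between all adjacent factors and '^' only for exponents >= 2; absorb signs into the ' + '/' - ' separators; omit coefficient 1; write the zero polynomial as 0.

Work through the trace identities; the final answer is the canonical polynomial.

x^2*y^2*z^2 - x^3*y*z - x*y^3*z - x^2*z^2 - y^2*z^2 + 3*x*y*z + x^2 + y^2 + z^2 - 2

apply: trace(b^-1) = trace(b) = y
trace(b^-1 a) = trace(a)*trace(b) - trace(a b)  (eliminate b^-1) = x*y - z
trace(a^-1 b^-1) = trace(b^-1)*trace(a) - trace(b^-1 a)  (eliminate a^-1) = z
apply: trace(a^-2 b^-1) = trace(a^-1 b^-1)*trace(a) - trace(a^-1 b^-1 a)  (eliminate a^-1) = x*z - y
use: trace(b^-1 a^-3) = trace(a^-2 b^-1)*trace(a) - trace(a^-2 b^-1 a)  (eliminate a^-1) = x^2*z - x*y - z
trace(a^-2) = trace(a^-1)*trace(a) - trace(1)  (eliminate a^-1) = x^2 - 2
trace(a^-3) = trace(a^-2)*trace(a) - trace(a^-1)  (eliminate a^-1) = x^3 - 3*x
use: trace(a^-2 b^-2 a^-1) = trace(b^-1 a^-3)*trace(b) - trace(b^-1 a^-3 b)  (eliminate b^-1) = x^2*y*z - x^3 - x*y^2 - y*z + 3*x
apply: trace(a^-1 b a^-1) = trace(a^-1 b)*trace(a) - trace(a^-1 b a)  (eliminate a^-1) = x^2*y - x*z - y
apply: trace(b^2) = trace(b)*trace(b) - trace(1)  (reduce the b square) = y^2 - 2
apply: trace(b^2 a) = trace(b)*trace(a b) - trace(a)  (reduce the b square) = y*z - x
apply: trace(b a^-1 b) = trace(b^2)*trace(a) - trace(b^2 a)  (eliminate a^-1) = x*y^2 - y*z - x
trace(b a b a) = trace(a b)*trace(a b) - trace(1)  (split on a) = z^2 - 2
trace(b a^-1 b a) = trace(b a b)*trace(a) - trace(b a b a)  (eliminate a^-1) = x*y*z - x^2 - z^2 + 2
use: trace(a^-1 b a^-1 b) = trace(b a^-1 b)*trace(a) - trace(b a^-1 b a)  (eliminate a^-1) = x^2*y^2 - 2*x*y*z + z^2 - 2
apply: trace(a^-1 b a^-1 b^-1) = trace(a^-1 b a^-1)*trace(b) - trace(a^-1 b a^-1 b)  (eliminate b^-1) = x*y*z - y^2 - z^2 + 2
use: trace(a^-1 b^-2 a^-1 b) = trace(a^-1 b a^-1 b^-1)*trace(b) - trace(a^-1 b a^-1)  (eliminate b^-1) = x*y^2*z - x^2*y - y^3 - y*z^2 + x*z + 3*y
trace(a^-2 b^-2 a^-1 b) = trace(a^-1 b^-2 a^-1 b)*trace(a) - trace(a^-1 b^-2 a^-1 b a)  (eliminate a^-1) = x^2*y^2*z - x^3*y - x*y^3 - x*y*z^2 + x^2*z + 3*x*y - z
use: trace(b^-1 a^-1 b^-1 a^-2 b^-1) = trace(a^-2 b^-2 a^-1)*trace(b) - trace(a^-2 b^-2 a^-1 b)  (eliminate b^-1) = x*y*z^2 - x^2*z - y^2*z + z
trace(a^-1 b a^-2) = trace(a^-1 b a^-1)*trace(a) - trace(a^-1 b)  (eliminate a^-1) = x^3*y - x^2*z - 2*x*y + z
trace(a^-1 b a^-2 b) = trace(b a^-1 b a^-1)*trace(a) - trace(b a^-1 b)  (eliminate a^-1) = x^3*y^2 - 2*x^2*y*z - x*y^2 + x*z^2 + y*z - x
trace(a^-2 b^-1 a^-1 b) = trace(a^-1 b a^-2)*trace(b) - trace(a^-1 b a^-2 b)  (eliminate b^-1) = x^2*y*z - x*y^2 - x*z^2 + x
use: trace(b^-1 a^-1 b^-1 a^-2) = trace(a^-2 b^-1 a^-1)*trace(b) - trace(a^-2 b^-1 a^-1 b)  (eliminate b^-1) = x*z^2 - y*z - x
trace(b^-3 a^-1 b^-1 a^-2) = trace(b^-1 a^-1 b^-1 a^-2 b^-1)*trace(b) - trace(b^-1 a^-1 b^-1 a^-2)  (eliminate b^-1) = x*y^2*z^2 - x^2*y*z - y^3*z - x*z^2 + 2*y*z + x
use: trace(a^-1 b^-3) = trace(a^-1 b^-2)*trace(b) - trace(a^-1 b^-1)  (eliminate b^-1) = y^2*z - x*y - z
apply: trace(b^-1 a^-1 b^-3) = trace(a^-1 b^-3)*trace(b) - trace(a^-1 b^-2)  (eliminate b^-1) = y^3*z - x*y^2 - 2*y*z + x
use: trace(b^-3) = trace(b^-2)*trace(b) - trace(b^-1)  (eliminate b^-1) = y^3 - 3*y
use: trace(b^-2 a b a) = trace(b^-1 a b a)*trace(b) - trace(b^-1 a b a b)  (eliminate b^-1) = x*y^2*z - y^3 - y*z^2 - x*z + 3*y
apply: trace(b^-1 a b a^-1 b^-1) = trace(b^-2 a b)*trace(a) - trace(b^-2 a b a)  (eliminate a^-1) = -x*y^2*z + x^2*y + y^3 + y*z^2 - 3*y
apply: trace(b^-1 a b a^-1) = trace(a b a^-1)*trace(b) - trace(a b a^-1 b)  (eliminate b^-1) = -x*y*z + x^2 + y^2 + z^2 - 2
use: trace(a^-1 b^-3 a b) = trace(b^-1 a b a^-1 b^-1)*trace(b) - trace(b^-1 a b a^-1)  (eliminate b^-1) = -x*y^3*z + x^2*y^2 + y^4 + y^2*z^2 + x*y*z - x^2 - 4*y^2 - z^2 + 2
use: trace(b^-1 a^-1 b^-3 a) = trace(a^-1 b^-3 a)*trace(b) - trace(a^-1 b^-3 a b)  (eliminate b^-1) = x*y^3*z - x^2*y^2 - y^2*z^2 - x*y*z + x^2 + y^2 + z^2 - 2
use: trace(b^-3 a^-1 b^-1 a^-1) = trace(b^-1 a^-1 b^-3)*trace(a) - trace(b^-1 a^-1 b^-3 a)  (eliminate a^-1) = y^2*z^2 - x*y*z - y^2 - z^2 + 2
trace(b^-1 a^-1 b^-1 a^-3 b^-2) = trace(b^-3 a^-1 b^-1 a^-2)*trace(a) - trace(b^-3 a^-1 b^-1 a^-1)  (eliminate a^-1) = x^2*y^2*z^2 - x^3*y*z - x*y^3*z - x^2*z^2 - y^2*z^2 + 3*x*y*z + x^2 + y^2 + z^2 - 2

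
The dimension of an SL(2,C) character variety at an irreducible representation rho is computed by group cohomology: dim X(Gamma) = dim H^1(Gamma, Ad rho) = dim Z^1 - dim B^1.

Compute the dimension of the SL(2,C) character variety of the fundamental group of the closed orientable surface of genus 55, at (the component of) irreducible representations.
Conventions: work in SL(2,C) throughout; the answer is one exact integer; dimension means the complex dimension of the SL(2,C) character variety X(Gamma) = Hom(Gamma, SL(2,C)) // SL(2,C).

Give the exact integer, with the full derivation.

Gamma = pi_1(Sigma_55) = < a_1, b_1, ..., a_55, b_55 | prod [a_i, b_i] > has 2g = 110 generators and 1 relator.
Before the relator condition, cocycle space has dim 3*110 = 330.
d_2 is surjective at irreducible rho (its cokernel H^2 is dual to H^0 = 0), so dim Z^1 = 330 - 3 = 327.
dim B^1 = 3 (coboundaries, injective at irreducible rho).
dim H^1 = 327 - 3 = 324 = dim X.

324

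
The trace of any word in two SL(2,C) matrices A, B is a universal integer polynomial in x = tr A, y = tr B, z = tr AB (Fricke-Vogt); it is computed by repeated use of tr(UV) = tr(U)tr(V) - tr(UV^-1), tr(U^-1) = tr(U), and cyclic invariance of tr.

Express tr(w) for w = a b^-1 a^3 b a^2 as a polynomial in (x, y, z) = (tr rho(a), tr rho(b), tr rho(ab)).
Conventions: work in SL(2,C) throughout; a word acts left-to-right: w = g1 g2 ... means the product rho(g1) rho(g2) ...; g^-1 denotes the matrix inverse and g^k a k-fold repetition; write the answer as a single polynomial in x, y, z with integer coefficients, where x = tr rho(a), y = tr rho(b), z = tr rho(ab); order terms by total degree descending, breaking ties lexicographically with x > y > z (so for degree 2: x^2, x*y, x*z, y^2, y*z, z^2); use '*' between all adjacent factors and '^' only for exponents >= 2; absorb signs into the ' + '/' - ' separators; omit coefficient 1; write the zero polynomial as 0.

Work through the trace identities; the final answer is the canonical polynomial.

tr(a b a) = tr(a)*tr(b a) - tr(b)   [square of a] = x*z - y
use: tr(b a^3) = tr(a)*tr(a b a) - tr(a b)   [square of a] = x^2*z - x*y - z
use: tr(a^3 b a) = tr(a)*tr(b a^3) - tr(b a^2)   [square of a] = x^3*z - x^2*y - 2*x*z + y
apply: tr(a^4 b a) = tr(a)*tr(a^3 b a) - tr(a^3 b)   [square of a] = x^4*z - x^3*y - 3*x^2*z + 2*x*y + z
use: tr(a^3 b a^3) = tr(a)*tr(a^4 b a) - tr(a^4 b)   [square of a] = x^5*z - x^4*y - 4*x^3*z + 3*x^2*y + 3*x*z - y
apply: tr(b a b a) = tr(a b)*tr(a b) - tr(1)   [split at a repeated a] = z^2 - 2
tr(b a b) = tr(b)*tr(a b) - tr(a)   [square of b] = y*z - x
tr(a b a b a) = tr(a)*tr(b a b a) - tr(b a b)   [square of a] = x*z^2 - y*z - x
tr(b a^3 b a) = tr(a)*tr(a b a b a) - tr(a b a b)   [square of a] = x^2*z^2 - x*y*z - x^2 - z^2 + 2
apply: tr(b^2) = tr(b)*tr(b) - tr(1)   [square of b] = y^2 - 2
use: tr(a b^2 a) = tr(a)*tr(b^2 a) - tr(b^2)   [square of a] = x*y*z - x^2 - y^2 + 2
apply: tr(b a^3 b) = tr(a)*tr(a b^2 a) - tr(a b^2)   [square of a] = x^2*y*z - x^3 - x*y^2 - y*z + 3*x
use: tr(b a^3 b a^2) = tr(a)*tr(b a^3 b a) - tr(b a^3 b)   [square of a] = x^3*z^2 - 2*x^2*y*z + x*y^2 - x*z^2 + y*z - x
apply: tr(a^3 b a^3 b) = tr(a)*tr(b a^3 b a^2) - tr(b a^3 b a)   [square of a] = x^4*z^2 - 2*x^3*y*z + x^2*y^2 - 2*x^2*z^2 + 2*x*y*z + z^2 - 2
tr(a b^-1 a^3 b a^2) = tr(a^3 b a^3)*tr(b) - tr(a^3 b a^3 b)   [inverse elimination on b] = x^5*y*z - x^4*y^2 - x^4*z^2 - 2*x^3*y*z + 2*x^2*y^2 + 2*x^2*z^2 + x*y*z - y^2 - z^2 + 2

x^5*y*z - x^4*y^2 - x^4*z^2 - 2*x^3*y*z + 2*x^2*y^2 + 2*x^2*z^2 + x*y*z - y^2 - z^2 + 2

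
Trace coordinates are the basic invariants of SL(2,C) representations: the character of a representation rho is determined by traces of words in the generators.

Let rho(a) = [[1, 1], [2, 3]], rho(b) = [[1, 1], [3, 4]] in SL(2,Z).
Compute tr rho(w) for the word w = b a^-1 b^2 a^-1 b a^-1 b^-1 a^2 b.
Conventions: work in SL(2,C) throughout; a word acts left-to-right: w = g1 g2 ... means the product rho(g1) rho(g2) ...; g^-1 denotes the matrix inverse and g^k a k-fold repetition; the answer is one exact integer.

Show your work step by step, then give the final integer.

rho(b) = [[1, 1], [3, 4]]
... * rho(a^-1) = [[3, -1], [-2, 1]]  ->  [[1, 0], [1, 1]]
... * rho(b) = [[1, 1], [3, 4]]  ->  [[1, 1], [4, 5]]
... * rho(b) = [[1, 1], [3, 4]]  ->  [[4, 5], [19, 24]]
... * rho(a^-1) = [[3, -1], [-2, 1]]  ->  [[2, 1], [9, 5]]
... * rho(b) = [[1, 1], [3, 4]]  ->  [[5, 6], [24, 29]]
... * rho(a^-1) = [[3, -1], [-2, 1]]  ->  [[3, 1], [14, 5]]
... * rho(b^-1) = [[4, -1], [-3, 1]]  ->  [[9, -2], [41, -9]]
... * rho(a) = [[1, 1], [2, 3]]  ->  [[5, 3], [23, 14]]
... * rho(a) = [[1, 1], [2, 3]]  ->  [[11, 14], [51, 65]]
... * rho(b) = [[1, 1], [3, 4]]  ->  [[53, 67], [246, 311]]
tr = 53 + 311 = 364

364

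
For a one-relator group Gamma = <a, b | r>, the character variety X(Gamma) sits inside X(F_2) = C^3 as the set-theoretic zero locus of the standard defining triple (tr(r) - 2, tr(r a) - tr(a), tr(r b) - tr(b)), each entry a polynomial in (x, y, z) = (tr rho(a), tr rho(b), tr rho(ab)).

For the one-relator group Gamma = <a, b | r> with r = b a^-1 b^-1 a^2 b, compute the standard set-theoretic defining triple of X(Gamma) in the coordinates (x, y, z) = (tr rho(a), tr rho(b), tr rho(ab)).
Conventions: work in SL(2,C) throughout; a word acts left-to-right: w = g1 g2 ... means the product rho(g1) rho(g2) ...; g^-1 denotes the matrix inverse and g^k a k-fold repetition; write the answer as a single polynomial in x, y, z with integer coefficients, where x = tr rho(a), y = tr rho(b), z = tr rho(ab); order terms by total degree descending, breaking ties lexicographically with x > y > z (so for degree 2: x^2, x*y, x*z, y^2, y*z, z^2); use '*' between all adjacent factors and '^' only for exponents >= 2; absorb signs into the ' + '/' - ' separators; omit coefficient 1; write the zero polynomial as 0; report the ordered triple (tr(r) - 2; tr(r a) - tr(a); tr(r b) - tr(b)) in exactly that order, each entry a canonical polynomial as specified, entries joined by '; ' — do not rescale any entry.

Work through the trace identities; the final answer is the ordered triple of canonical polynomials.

-x^2*y^2*z + x^3*y + x*y^3 + x*y*z^2 - 4*x*y + z - 2; -x^2*y*z^2 + x^3*z + x*y^2*z + x*z^3 - 3*x*z - x - y; -x^2*y^3*z + x^3*y^2 + x*y^4 + x*y^2*z^2 + x^2*y*z - x^3 - 5*x*y^2 - x*z^2 + y*z + 3*x - y

trace(a b^2) = trace(b) trace(a b) - trace(a)  (reduce the b square) = y*z - x
trace(b^2) = trace(b) trace(b) - trace(1)  (reduce the b square) = y^2 - 2
trace(b a^2 b) = trace(a) trace(b^2 a) - trace(b^2)  (reduce the a square) = x*y*z - x^2 - y^2 + 2
trace(b a^2) = trace(a) trace(b a) - trace(b)  (reduce the a square) = x*z - y
trace(b a^2 b^2) = trace(b) trace(b a^2 b) - trace(b a^2)  (reduce the b square) = x*y^2*z - x^2*y - y^3 - x*z + 3*y
trace(b a b a) = trace(b a) trace(b a) - trace(1)  (split on b) = z^2 - 2
trace(a b a^2 b) = trace(a) trace(b a b a) - trace(b a b)  (reduce the a square) = x*z^2 - y*z - x
trace(a b a^2) = trace(a) trace(b a^2) - trace(b a)  (reduce the a square) = x^2*z - x*y - z
trace(b a^2 b^2 a) = trace(b) trace(a b a^2 b) - trace(a b a^2)  (reduce the b square) = x*y*z^2 - x^2*z - y^2*z + z
trace(a^2 b^2 a^-1 b) = trace(b a^2 b^2) trace(a) - trace(b a^2 b^2 a)  (eliminate a^-1) = x^2*y^2*z - x^3*y - x*y^3 - x*y*z^2 + y^2*z + 3*x*y - z
trace(b a^-1 b^-1 a^2 b) = trace(a^2 b^2 a^-1) trace(b) - trace(a^2 b^2 a^-1 b)  (eliminate b^-1) = -x^2*y^2*z + x^3*y + x*y^3 + x*y*z^2 - 4*x*y + z
trace(b a^2 b a b) = trace(b) trace(a^2 b a b) - trace(a^2 b a) = x*y*z^2 - x^2*z - y^2*z + z
trace(b a b a b a) = trace(a b) trace(a b a b) - trace(a^-1 b^-1) = z^3 - 3*z
trace(b a b a b) = trace(b) trace(a b a b) - trace(a b a) = y*z^2 - x*z - y
trace(b a^2 b a b a) = trace(a) trace(b a b a b a) - trace(b a b a b) = x*z^3 - y*z^2 - 2*x*z + y
trace(a^2 b a b a^-1 b) = trace(b a^2 b a b) trace(a) - trace(b a^2 b a b a) = x^2*y*z^2 - x^3*z - x*y^2*z - x*z^3 + y*z^2 + 3*x*z - y
trace(b a^-1 b^-1 a^2 b a) = trace(a^2 b a b a^-1) trace(b) - trace(a^2 b a b a^-1 b) = -x^2*y*z^2 + x^3*z + x*y^2*z + x*z^3 - 3*x*z - y
trace(a b^3) = trace(b) trace(b a b) - trace(b a)   [square of b] = y^2*z - x*y - z
trace(a^2 b^3 a) = trace(a) trace(a b^3 a) - trace(a b^3)   [square of a] = x^2*y^2*z - x^3*y - x*y^3 - x^2*z - y^2*z + 4*x*y + z
trace(a^2 b^3 a b) = trace(b) trace(b a b a^2 b) - trace(b a b a^2)   [square of b] = x*y^2*z^2 - x^2*y*z - y^3*z - x*z^2 + 2*y*z + x
trace(b^-1 a^2 b^3 a) = trace(a^2 b^3 a) trace(b) - trace(a^2 b^3 a b)   [inverse elimination on b] = x^2*y^3*z - x^3*y^2 - x*y^4 - x*y^2*z^2 + 4*x*y^2 + x*z^2 - y*z - x
trace(b a^-1 b^-1 a^2 b^2) = trace(b^-1 a^2 b^3) trace(a) - trace(b^-1 a^2 b^3 a)   [inverse elimination on a] = -x^2*y^3*z + x^3*y^2 + x*y^4 + x*y^2*z^2 + x^2*y*z - x^3 - 5*x*y^2 - x*z^2 + y*z + 3*x
assemble the triple (trace(r) - 2; trace(r a) - x; trace(r b) - y)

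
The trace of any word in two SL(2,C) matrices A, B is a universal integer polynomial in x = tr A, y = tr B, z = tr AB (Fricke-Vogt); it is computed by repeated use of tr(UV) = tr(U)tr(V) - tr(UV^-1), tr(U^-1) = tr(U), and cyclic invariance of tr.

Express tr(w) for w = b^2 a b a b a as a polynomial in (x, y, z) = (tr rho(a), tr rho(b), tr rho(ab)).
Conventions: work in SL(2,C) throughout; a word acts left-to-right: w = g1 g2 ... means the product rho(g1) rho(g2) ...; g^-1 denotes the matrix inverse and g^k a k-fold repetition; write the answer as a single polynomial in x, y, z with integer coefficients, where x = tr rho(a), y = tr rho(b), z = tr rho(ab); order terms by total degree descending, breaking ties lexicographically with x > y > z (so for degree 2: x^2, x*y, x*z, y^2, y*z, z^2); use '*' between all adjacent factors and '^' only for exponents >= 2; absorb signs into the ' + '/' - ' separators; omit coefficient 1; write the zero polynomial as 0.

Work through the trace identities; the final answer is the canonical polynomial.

use: tr(a b a b) = tr(b a) * tr(b a) - tr(1)   [split at a repeated b] = z^2 - 2
use: tr(a b a b a b) = tr(a b) * tr(a b a b) - tr(a^-1 b^-1)   [split at a repeated a] = z^3 - 3*z
tr(b a b) = tr(b) * tr(a b) - tr(a)   [square of b] = y*z - x
use: tr(a b a b a) = tr(a) * tr(b a b a) - tr(b a b)   [square of a] = x*z^2 - y*z - x
tr(b^2 a b a b a) = tr(b) * tr(a b a b a b) - tr(a b a b a)   [square of b] = y*z^3 - x*z^2 - 2*y*z + x

y*z^3 - x*z^2 - 2*y*z + x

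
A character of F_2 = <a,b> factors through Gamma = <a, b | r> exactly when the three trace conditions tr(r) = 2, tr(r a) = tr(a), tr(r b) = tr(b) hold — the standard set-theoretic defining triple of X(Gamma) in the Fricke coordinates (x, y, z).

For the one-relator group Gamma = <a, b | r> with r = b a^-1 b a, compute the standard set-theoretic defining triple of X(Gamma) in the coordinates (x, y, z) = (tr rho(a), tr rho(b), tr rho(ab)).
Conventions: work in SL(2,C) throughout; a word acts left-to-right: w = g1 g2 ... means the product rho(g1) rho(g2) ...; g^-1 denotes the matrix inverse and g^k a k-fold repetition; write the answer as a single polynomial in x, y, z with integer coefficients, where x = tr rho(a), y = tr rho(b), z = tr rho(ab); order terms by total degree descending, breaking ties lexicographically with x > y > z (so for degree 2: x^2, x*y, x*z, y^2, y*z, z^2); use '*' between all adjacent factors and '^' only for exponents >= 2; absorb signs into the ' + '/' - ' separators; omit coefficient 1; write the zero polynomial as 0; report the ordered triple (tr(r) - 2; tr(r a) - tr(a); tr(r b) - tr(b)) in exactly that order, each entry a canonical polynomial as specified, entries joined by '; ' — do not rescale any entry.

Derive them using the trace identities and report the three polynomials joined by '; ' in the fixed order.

trace(b a b) = trace(b) trace(a b) - trace(a)  (reduce the b square) = y*z - x
trace(b a b a) = trace(a b) trace(a b) - trace(1)  (split on a) = z^2 - 2
and trace(b a^-1 b a) = trace(b a b) trace(a) - trace(b a b a)  (eliminate a^-1) = x*y*z - x^2 - z^2 + 2
trace(b^2) = trace(b) trace(b) - trace(1) = y^2 - 2
next, trace(b a^2 b) = trace(a) trace(b^2 a) - trace(b^2) = x*y*z - x^2 - y^2 + 2
trace(b a^2 b a) = trace(a) trace(b a b a) - trace(b a b) = x*z^2 - y*z - x
trace(b a^-1 b a^2) = trace(b a^2 b) trace(a) - trace(b a^2 b a) = x^2*y*z - x^3 - x*y^2 - x*z^2 + y*z + 3*x
trace(b a b^2) = trace(b) trace(b a b) - trace(b a) = y^2*z - x*y - z
next, trace(a b a) = trace(a) trace(b a) - trace(b) = x*z - y
trace(b a b^2 a) = trace(b) trace(a b a b) - trace(a b a) = y*z^2 - x*z - y
next, trace(b a^-1 b a b) = trace(b a b^2) trace(a) - trace(b a b^2 a) = x*y^2*z - x^2*y - y*z^2 + y
assemble the triple (trace(r) - 2; trace(r a) - x; trace(r b) - y)

x*y*z - x^2 - z^2; x^2*y*z - x^3 - x*y^2 - x*z^2 + y*z + 2*x; x*y^2*z - x^2*y - y*z^2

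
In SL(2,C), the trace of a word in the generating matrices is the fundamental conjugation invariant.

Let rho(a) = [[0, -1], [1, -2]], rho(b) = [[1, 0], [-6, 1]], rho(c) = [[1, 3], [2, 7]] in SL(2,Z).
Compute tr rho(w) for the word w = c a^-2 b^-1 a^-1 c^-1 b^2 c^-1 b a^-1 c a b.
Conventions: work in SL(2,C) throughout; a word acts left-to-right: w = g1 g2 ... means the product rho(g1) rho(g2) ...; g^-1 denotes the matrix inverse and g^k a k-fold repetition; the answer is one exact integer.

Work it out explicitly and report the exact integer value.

720690

rho(c) = [[1, 3], [2, 7]]
... * rho(a^-1) = [[-2, 1], [-1, 0]]  ->  [[-5, 1], [-11, 2]]
... * rho(a^-1) = [[-2, 1], [-1, 0]]  ->  [[9, -5], [20, -11]]
... * rho(b^-1) = [[1, 0], [6, 1]]  ->  [[-21, -5], [-46, -11]]
... * rho(a^-1) = [[-2, 1], [-1, 0]]  ->  [[47, -21], [103, -46]]
... * rho(c^-1) = [[7, -3], [-2, 1]]  ->  [[371, -162], [813, -355]]
... * rho(b) = [[1, 0], [-6, 1]]  ->  [[1343, -162], [2943, -355]]
... * rho(b) = [[1, 0], [-6, 1]]  ->  [[2315, -162], [5073, -355]]
... * rho(c^-1) = [[7, -3], [-2, 1]]  ->  [[16529, -7107], [36221, -15574]]
... * rho(b) = [[1, 0], [-6, 1]]  ->  [[59171, -7107], [129665, -15574]]
... * rho(a^-1) = [[-2, 1], [-1, 0]]  ->  [[-111235, 59171], [-243756, 129665]]
... * rho(c) = [[1, 3], [2, 7]]  ->  [[7107, 80492], [15574, 176387]]
... * rho(a) = [[0, -1], [1, -2]]  ->  [[80492, -168091], [176387, -368348]]
... * rho(b) = [[1, 0], [-6, 1]]  ->  [[1089038, -168091], [2386475, -368348]]
tr = 1089038 + -368348 = 720690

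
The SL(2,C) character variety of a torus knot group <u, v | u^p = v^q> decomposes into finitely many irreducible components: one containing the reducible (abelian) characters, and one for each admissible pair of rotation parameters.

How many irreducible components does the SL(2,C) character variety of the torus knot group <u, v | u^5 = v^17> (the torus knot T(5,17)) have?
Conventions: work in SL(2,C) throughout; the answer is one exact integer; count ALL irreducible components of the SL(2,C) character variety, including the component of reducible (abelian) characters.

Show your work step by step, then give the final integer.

33

For T(5,17): irreducibility forces the central element u^5 = v^17 to one of +I, -I.
So on each irreducible component the traces are pinned: tr(u) = 2*cos(pi*alpha/5) with 1 <= alpha <= 4, tr(v) = 2*cos(pi*beta/17) with 1 <= beta <= 16.
The two central values (-1)^alpha I and (-1)^beta I must be the same matrix, so alpha and beta share a parity.
Counting: 2 odd alphas x 8 odd betas + 2 even alphas x 8 even betas = 16 + 16 = 32.
That is 32 components of irreducible characters, and with the reducible (abelian) component the total is 33.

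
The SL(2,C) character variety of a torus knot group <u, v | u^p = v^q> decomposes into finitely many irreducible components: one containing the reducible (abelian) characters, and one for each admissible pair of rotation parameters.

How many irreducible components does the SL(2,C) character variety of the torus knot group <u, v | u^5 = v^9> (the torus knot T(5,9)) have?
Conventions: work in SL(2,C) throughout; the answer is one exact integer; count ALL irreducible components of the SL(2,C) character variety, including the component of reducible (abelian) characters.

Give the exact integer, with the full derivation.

Gamma = < u, v | u^5 = v^9 > (torus knot T(5,9)); the central element u^5 = v^9 acts as +I or -I in any irreducible SL(2,C) representation.
So on each irreducible component the traces are pinned: tr(u) = 2*cos(pi*alpha/5) with 1 <= alpha <= 4, tr(v) = 2*cos(pi*beta/9) with 1 <= beta <= 8.
The two central values (-1)^alpha I and (-1)^beta I must be the same matrix, so alpha and beta share a parity.
count pairs: odd alpha (2 choices) x odd beta (4), plus even alpha (2) x even beta (4): 2*4 + 2*4 = 16.
That is 16 components of irreducible characters, and with the reducible (abelian) component the total is 17.

17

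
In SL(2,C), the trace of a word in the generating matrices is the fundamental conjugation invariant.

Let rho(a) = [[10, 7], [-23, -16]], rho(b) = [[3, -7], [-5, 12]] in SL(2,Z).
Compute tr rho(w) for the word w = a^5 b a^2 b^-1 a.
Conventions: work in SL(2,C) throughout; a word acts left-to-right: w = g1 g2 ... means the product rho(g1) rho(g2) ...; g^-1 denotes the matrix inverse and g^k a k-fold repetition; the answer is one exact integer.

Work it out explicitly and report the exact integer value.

rho(a) = [[10, 7], [-23, -16]]
... * rho(a) = [[10, 7], [-23, -16]]  ->  [[-61, -42], [138, 95]]
... * rho(a) = [[10, 7], [-23, -16]]  ->  [[356, 245], [-805, -554]]
... * rho(a) = [[10, 7], [-23, -16]]  ->  [[-2075, -1428], [4692, 3229]]
... * rho(a) = [[10, 7], [-23, -16]]  ->  [[12094, 8323], [-27347, -18820]]
... * rho(b) = [[3, -7], [-5, 12]]  ->  [[-5333, 15218], [12059, -34411]]
... * rho(a) = [[10, 7], [-23, -16]]  ->  [[-403344, -280819], [912043, 634989]]
... * rho(a) = [[10, 7], [-23, -16]]  ->  [[2425397, 1669696], [-5484317, -3775523]]
... * rho(b^-1) = [[12, 7], [5, 3]]  ->  [[37453244, 21986867], [-84689419, -49716788]]
... * rho(a) = [[10, 7], [-23, -16]]  ->  [[-131165501, -89617164], [296591934, 202642675]]
tr = -131165501 + 202642675 = 71477174

71477174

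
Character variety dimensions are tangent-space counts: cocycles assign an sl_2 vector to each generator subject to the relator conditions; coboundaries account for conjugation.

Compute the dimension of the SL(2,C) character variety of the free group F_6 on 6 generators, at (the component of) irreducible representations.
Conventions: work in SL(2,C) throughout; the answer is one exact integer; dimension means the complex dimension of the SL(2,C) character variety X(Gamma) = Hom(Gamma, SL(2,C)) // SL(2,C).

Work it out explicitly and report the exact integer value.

Gamma = F_6 has 6 generators and no relators.
Z^1(Gamma, Ad rho) = (sl_2)^6: a cocycle is a free choice of one sl_2 vector per generator, so dim Z^1 = 3*6 = 18.
At an irreducible rho the centralizer of the image in sl_2 is 0, so the coboundary map sl_2 -> Z^1 is injective: dim B^1 = 3.
dim H^1 = 18 - 3 = 15, which is dim X.

15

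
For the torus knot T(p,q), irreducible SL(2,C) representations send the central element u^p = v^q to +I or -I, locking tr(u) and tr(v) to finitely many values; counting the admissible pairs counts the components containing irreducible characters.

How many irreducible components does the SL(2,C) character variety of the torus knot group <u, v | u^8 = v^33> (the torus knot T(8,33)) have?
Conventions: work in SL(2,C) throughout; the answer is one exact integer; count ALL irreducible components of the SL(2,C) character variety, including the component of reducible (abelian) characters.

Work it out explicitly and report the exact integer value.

113

In the torus knot group T(8,33), u^8 = v^33 is central, so an irreducible representation sends it to +I or -I (Schur).
So on each irreducible component the traces are pinned: tr(u) = 2*cos(pi*alpha/8) with 1 <= alpha <= 7, tr(v) = 2*cos(pi*beta/33) with 1 <= beta <= 32.
Consistency of u^8 = (-1)^alpha I with v^33 = (-1)^beta I forces alpha = beta (mod 2).
Counting: 4 odd alphas x 16 odd betas + 3 even alphas x 16 even betas = 64 + 48 = 112.
Total: 112 irreducible-character components + 1 reducible (abelian) component = 113.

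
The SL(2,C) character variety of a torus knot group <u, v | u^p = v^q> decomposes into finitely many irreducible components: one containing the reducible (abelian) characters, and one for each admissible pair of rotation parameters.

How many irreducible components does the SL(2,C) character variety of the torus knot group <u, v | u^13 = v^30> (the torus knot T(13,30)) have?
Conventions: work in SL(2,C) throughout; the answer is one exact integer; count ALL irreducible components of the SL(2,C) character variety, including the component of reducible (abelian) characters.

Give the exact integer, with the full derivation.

In the torus knot group T(13,30), u^13 = v^30 is central, so an irreducible representation sends it to +I or -I (Schur).
On an irreducible component, tr(u) is locked at 2*cos(pi*alpha/13) for some alpha in 1..12, and tr(v) at 2*cos(pi*beta/30) for some beta in 1..29.
u^13 = (-1)^alpha I and v^30 = (-1)^beta I must agree, so alpha and beta have equal parity.
Counting: 6 odd alphas x 15 odd betas + 6 even alphas x 14 even betas = 90 + 84 = 174.
Total: 174 irreducible-character components + 1 reducible (abelian) component = 175.

175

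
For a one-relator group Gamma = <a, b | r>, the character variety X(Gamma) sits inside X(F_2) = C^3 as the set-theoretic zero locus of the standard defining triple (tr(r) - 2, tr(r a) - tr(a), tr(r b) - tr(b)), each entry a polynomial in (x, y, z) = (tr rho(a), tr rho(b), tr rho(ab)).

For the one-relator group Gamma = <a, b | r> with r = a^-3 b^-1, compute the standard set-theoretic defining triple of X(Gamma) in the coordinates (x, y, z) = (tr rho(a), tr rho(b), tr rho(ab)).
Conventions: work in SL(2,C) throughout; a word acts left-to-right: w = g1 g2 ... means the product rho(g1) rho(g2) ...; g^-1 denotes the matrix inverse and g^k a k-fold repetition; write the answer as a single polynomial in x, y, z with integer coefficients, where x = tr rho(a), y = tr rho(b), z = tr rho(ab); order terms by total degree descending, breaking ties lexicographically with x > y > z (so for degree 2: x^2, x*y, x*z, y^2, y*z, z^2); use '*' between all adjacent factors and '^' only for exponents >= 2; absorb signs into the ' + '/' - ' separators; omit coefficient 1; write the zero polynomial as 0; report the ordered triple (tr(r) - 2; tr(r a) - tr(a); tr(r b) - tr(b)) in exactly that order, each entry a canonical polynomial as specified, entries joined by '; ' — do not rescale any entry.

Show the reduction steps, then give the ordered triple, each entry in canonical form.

trace(a^-1) = trace(a) = x
reduce: trace(a^-1 b) = trace(b)*trace(a) - trace(b a)   [inverse elimination on a] = x*y - z
trace(a^-1 b^-1) = trace(a^-1)*trace(b) - trace(a^-1 b)   [inverse elimination on b] = z
reduce: trace(b^-1 a^-2) = trace(a^-1 b^-1)*trace(a) - trace(a^-1 b^-1 a)   [inverse elimination on a] = x*z - y
trace(a^-3 b^-1) = trace(b^-1 a^-2)*trace(a) - trace(b^-1 a^-1)   [inverse elimination on a] = x^2*z - x*y - z
reduce: trace(a^-2) = trace(a^-1)*trace(a) - trace(1) = x^2 - 2
trace(a^-3) = trace(a^-2)*trace(a) - trace(a^-1) = x^3 - 3*x
assemble the triple (trace(r) - 2; trace(r a) - x; trace(r b) - y)

x^2*z - x*y - z - 2; x*z - x - y; x^3 - 3*x - y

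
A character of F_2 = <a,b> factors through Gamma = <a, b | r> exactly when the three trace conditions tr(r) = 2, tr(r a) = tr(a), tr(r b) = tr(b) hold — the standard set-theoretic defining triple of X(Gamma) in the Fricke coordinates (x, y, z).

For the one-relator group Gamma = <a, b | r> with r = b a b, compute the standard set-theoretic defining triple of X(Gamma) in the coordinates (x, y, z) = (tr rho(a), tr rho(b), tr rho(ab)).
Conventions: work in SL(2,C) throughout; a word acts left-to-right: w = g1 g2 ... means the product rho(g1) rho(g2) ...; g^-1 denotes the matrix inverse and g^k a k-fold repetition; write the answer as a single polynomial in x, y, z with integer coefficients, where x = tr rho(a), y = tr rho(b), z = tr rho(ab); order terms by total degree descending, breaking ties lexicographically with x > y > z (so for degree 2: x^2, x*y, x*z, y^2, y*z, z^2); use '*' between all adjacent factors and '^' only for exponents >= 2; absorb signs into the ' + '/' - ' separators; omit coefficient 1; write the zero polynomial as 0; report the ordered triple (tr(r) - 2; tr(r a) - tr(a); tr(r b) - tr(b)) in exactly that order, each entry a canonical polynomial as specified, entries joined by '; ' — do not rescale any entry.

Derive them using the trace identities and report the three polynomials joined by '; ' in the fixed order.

tr(b a b) = tr(b)*tr(a b) - tr(a)  (reduce the b square) = y*z - x
tr(b a b a) = tr(b a)*tr(b a) - tr(1)  (split on b) = z^2 - 2
tr(b a b^2) = tr(b)*tr(b a b) - tr(b a) = y^2*z - x*y - z
assemble the triple (tr(r) - 2; tr(r a) - x; tr(r b) - y)

y*z - x - 2; z^2 - x - 2; y^2*z - x*y - y - z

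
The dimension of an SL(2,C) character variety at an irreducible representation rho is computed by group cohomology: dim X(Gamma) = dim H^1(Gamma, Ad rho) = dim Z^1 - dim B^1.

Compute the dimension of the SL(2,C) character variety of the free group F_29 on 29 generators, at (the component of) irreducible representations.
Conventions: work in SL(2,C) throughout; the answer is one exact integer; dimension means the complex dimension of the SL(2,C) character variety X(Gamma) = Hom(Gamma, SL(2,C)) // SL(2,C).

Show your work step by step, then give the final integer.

84

The free group F_29: 29 generators, no relators.
So Z^1 = (sl_2)^29 in full: dim Z^1 = 87.
dim B^1 = 3: the coboundary map is injective because an irreducible image has centralizer 0 in sl_2.
Therefore dim X = 87 - 3 = 84.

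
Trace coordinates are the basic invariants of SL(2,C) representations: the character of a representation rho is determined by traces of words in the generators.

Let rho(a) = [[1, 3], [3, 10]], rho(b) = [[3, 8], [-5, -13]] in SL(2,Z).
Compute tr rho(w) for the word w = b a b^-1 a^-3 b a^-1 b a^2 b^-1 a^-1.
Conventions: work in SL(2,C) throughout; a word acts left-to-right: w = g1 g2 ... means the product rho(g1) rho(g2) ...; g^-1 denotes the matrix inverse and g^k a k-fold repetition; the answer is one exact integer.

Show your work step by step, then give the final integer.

14258577788

rho(b) = [[3, 8], [-5, -13]]
... * rho(a) = [[1, 3], [3, 10]]  ->  [[27, 89], [-44, -145]]
... * rho(b^-1) = [[-13, -8], [5, 3]]  ->  [[94, 51], [-153, -83]]
... * rho(a^-1) = [[10, -3], [-3, 1]]  ->  [[787, -231], [-1281, 376]]
... * rho(a^-1) = [[10, -3], [-3, 1]]  ->  [[8563, -2592], [-13938, 4219]]
... * rho(a^-1) = [[10, -3], [-3, 1]]  ->  [[93406, -28281], [-152037, 46033]]
... * rho(b) = [[3, 8], [-5, -13]]  ->  [[421623, 1114901], [-686276, -1814725]]
... * rho(a^-1) = [[10, -3], [-3, 1]]  ->  [[871527, -149968], [-1418585, 244103]]
... * rho(b) = [[3, 8], [-5, -13]]  ->  [[3364421, 8921800], [-5476270, -14522019]]
... * rho(a) = [[1, 3], [3, 10]]  ->  [[30129821, 99311263], [-49042327, -161649000]]
... * rho(a) = [[1, 3], [3, 10]]  ->  [[328063610, 1083502093], [-533989327, -1763616981]]
... * rho(b^-1) = [[-13, -8], [5, 3]]  ->  [[1152683535, 625997399], [-1876223654, -1018936327]]
... * rho(a^-1) = [[10, -3], [-3, 1]]  ->  [[9648843153, -2832053206], [-15705427559, 4609734635]]
tr = 9648843153 + 4609734635 = 14258577788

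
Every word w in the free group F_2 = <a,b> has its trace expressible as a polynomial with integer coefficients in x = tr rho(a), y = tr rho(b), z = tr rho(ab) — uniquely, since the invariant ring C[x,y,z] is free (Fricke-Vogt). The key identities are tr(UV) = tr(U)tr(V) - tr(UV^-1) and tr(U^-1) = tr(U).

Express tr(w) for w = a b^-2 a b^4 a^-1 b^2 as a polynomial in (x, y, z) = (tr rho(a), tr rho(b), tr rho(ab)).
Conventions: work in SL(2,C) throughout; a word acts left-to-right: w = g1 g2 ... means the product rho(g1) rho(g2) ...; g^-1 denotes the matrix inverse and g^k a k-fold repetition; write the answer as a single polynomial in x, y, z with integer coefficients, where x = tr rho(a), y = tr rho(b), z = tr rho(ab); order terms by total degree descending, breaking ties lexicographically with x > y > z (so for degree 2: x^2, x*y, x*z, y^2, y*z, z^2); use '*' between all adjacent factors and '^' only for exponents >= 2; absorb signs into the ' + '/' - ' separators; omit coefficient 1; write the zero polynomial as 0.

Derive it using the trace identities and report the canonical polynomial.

x^2*y^7*z - x^3*y^6 - x*y^8 - 2*x*y^6*z^2 - 2*x^2*y^5*z + y^7*z + y^5*z^3 + 3*x^3*y^4 + 7*x*y^6 + 5*x*y^4*z^2 - 6*y^5*z - 2*y^3*z^3 - 2*x^3*y^2 - 14*x*y^4 - 2*x*y^2*z^2 + 9*y^3*z + 7*x*y^2 - 2*y*z + x

and tr(a^2 b) = tr(a)*tr(b a) - tr(b) = x*z - y
tr(a^2) = tr(a)*tr(a) - tr(1) = x^2 - 2
tr(a^2 b^2) = tr(b)*tr(a^2 b) - tr(a^2) = x*y*z - x^2 - y^2 + 2
next, tr(b a^2 b^2) = tr(b)*tr(a^2 b^2) - tr(a^2 b) = x*y^2*z - x^2*y - y^3 - x*z + 3*y
tr(b^2 a^2 b^2) = tr(b)*tr(b a^2 b^2) - tr(b a^2 b) = x*y^3*z - x^2*y^2 - y^4 - 2*x*y*z + x^2 + 4*y^2 - 2
tr(b^3 a^2 b^2) = tr(b)*tr(b^2 a^2 b^2) - tr(b^2 a^2 b) = x*y^4*z - x^2*y^3 - y^5 - 3*x*y^2*z + 2*x^2*y + 5*y^3 + x*z - 5*y
next, tr(a b^6 a) = tr(b)*tr(b^3 a^2 b^2) - tr(b^3 a^2 b) = x*y^5*z - x^2*y^4 - y^6 - 4*x*y^3*z + 3*x^2*y^2 + 6*y^4 + 3*x*y*z - x^2 - 9*y^2 + 2
tr(a b a b) = tr(a b)*tr(a b) - tr(1)   [split at repeated a] = z^2 - 2
tr(a b a b^2) = tr(b)*tr(a b a b) - tr(a b a) = y*z^2 - x*z - y
tr(a b a b^3) = tr(b)*tr(a b a b^2) - tr(a b a b) = y^2*z^2 - x*y*z - y^2 - z^2 + 2
next, tr(b^2 a b a b^2) = tr(b)*tr(a b a b^3) - tr(a b a b^2) = y^3*z^2 - x*y^2*z - y^3 - 2*y*z^2 + x*z + 3*y
and tr(b^2 a b a b^3) = tr(b)*tr(b^2 a b a b^2) - tr(b^2 a b a b) = y^4*z^2 - x*y^3*z - y^4 - 3*y^2*z^2 + 2*x*y*z + 4*y^2 + z^2 - 2
tr(a b^6 a b) = tr(b)*tr(b^2 a b a b^3) - tr(b^2 a b a b^2) = y^5*z^2 - x*y^4*z - y^5 - 4*y^3*z^2 + 3*x*y^2*z + 5*y^3 + 3*y*z^2 - x*z - 5*y
and tr(a b^6 a b^-1) = tr(a b^6 a)*tr(b) - tr(a b^6 a b) = x*y^6*z - x^2*y^5 - y^7 - y^5*z^2 - 3*x*y^4*z + 3*x^2*y^3 + 7*y^5 + 4*y^3*z^2 - x^2*y - 14*y^3 - 3*y*z^2 + x*z + 7*y
next, tr(b^2 a b^-2 a b^4) = tr(a b^6 a b^-1)*tr(b) - tr(a b^6 a) = x*y^7*z - x^2*y^6 - y^8 - y^6*z^2 - 4*x*y^5*z + 4*x^2*y^4 + 8*y^6 + 4*y^4*z^2 + 4*x*y^3*z - 4*x^2*y^2 - 20*y^4 - 3*y^2*z^2 - 2*x*y*z + x^2 + 16*y^2 - 2
and tr(a b^2 a b^2) = tr(b)*tr(a b^2 a b) - tr(a b^2 a) = y^2*z^2 - 2*x*y*z + x^2 - 2
and tr(b^3 a b^2 a) = tr(b)*tr(a b^2 a b^2) - tr(a b^2 a b) = y^3*z^2 - 2*x*y^2*z + x^2*y - y*z^2 + x*z - y
tr(b a b) = tr(b)*tr(a b) - tr(a) = y*z - x
next, tr(a b^3) = tr(b)*tr(b a b) - tr(b a) = y^2*z - x*y - z
tr(b a b^3) = tr(b)*tr(a b^3) - tr(a b^2) = y^3*z - x*y^2 - 2*y*z + x
tr(b^3 a b^2) = tr(b)*tr(b a b^3) - tr(b a b^2) = y^4*z - x*y^3 - 3*y^2*z + 2*x*y + z
and tr(b^2 a b^2 a^2 b) = tr(a)*tr(b^3 a b^2 a) - tr(b^3 a b^2) = x*y^3*z^2 - 2*x^2*y^2*z - y^4*z + x^3*y + x*y^3 - x*y*z^2 + x^2*z + 3*y^2*z - 3*x*y - z
tr(a b a^2 b) = tr(a)*tr(b a b a) - tr(b a b) = x*z^2 - y*z - x
tr(a b a^2) = tr(a)*tr(a b a) - tr(a b) = x^2*z - x*y - z
next, tr(a^2 b^2 a b) = tr(b)*tr(a b a^2 b) - tr(a b a^2) = x*y*z^2 - x^2*z - y^2*z + z
next, tr(a^2 b^2 a) = tr(a)*tr(a b^2 a) - tr(a b^2) = x^2*y*z - x^3 - x*y^2 - y*z + 3*x
and tr(b^2 a b^2 a^2) = tr(b)*tr(a^2 b^2 a b) - tr(a^2 b^2 a) = x*y^2*z^2 - 2*x^2*y*z - y^3*z + x^3 + x*y^2 + 2*y*z - 3*x
next, tr(a b^4 a b^2 a) = tr(b)*tr(b^2 a b^2 a^2 b) - tr(b^2 a b^2 a^2) = x*y^4*z^2 - 2*x^2*y^3*z - y^5*z + x^3*y^2 + x*y^4 - 2*x*y^2*z^2 + 3*x^2*y*z + 4*y^3*z - x^3 - 4*x*y^2 - 3*y*z + 3*x
tr(a b a b a b) = tr(b a b a)*tr(b a) - tr(a b)   [split at repeated b] = z^3 - 3*z
tr(a b^2 a b a b) = tr(b)*tr(a b a b a b) - tr(a b a b a) = y*z^3 - x*z^2 - 2*y*z + x
tr(b a b^2 a b a b) = tr(b)*tr(a b^2 a b a b) - tr(a b^2 a b a) = y^2*z^3 - 2*x*y*z^2 + x^2*z - y^2*z + x*y - z
tr(a b^2 a b a b^3) = tr(b)*tr(b a b^2 a b a b) - tr(b a b^2 a b a) = y^3*z^3 - 2*x*y^2*z^2 + x^2*y*z - y^3*z - y*z^3 + x*y^2 + x*z^2 + y*z - x
next, tr(a b^4 a b^2 a b) = tr(b)*tr(a b^2 a b a b^3) - tr(a b^2 a b a b^2) = y^4*z^3 - 2*x*y^3*z^2 + x^2*y^2*z - y^4*z - 2*y^2*z^3 + x*y^3 + 3*x*y*z^2 - x^2*z + 2*y^2*z - 2*x*y + z
next, tr(a b^4 a b^2 a b^-1) = tr(a b^4 a b^2 a)*tr(b) - tr(a b^4 a b^2 a b) = x*y^5*z^2 - 2*x^2*y^4*z - y^6*z - y^4*z^3 + x^3*y^3 + x*y^5 + 2*x^2*y^2*z + 5*y^4*z + 2*y^2*z^3 - x^3*y - 5*x*y^3 - 3*x*y*z^2 + x^2*z - 5*y^2*z + 5*x*y - z
next, tr(b^2 a b^-2 a b^4 a) = tr(a b^4 a b^2 a b^-1)*tr(b) - tr(a b^4 a b^2 a) = x*y^6*z^2 - 2*x^2*y^5*z - y^7*z - y^5*z^3 + x^3*y^4 + x*y^6 - x*y^4*z^2 + 4*x^2*y^3*z + 6*y^5*z + 2*y^3*z^3 - 2*x^3*y^2 - 6*x*y^4 - x*y^2*z^2 - 2*x^2*y*z - 9*y^3*z + x^3 + 9*x*y^2 + 2*y*z - 3*x
tr(a b^-2 a b^4 a^-1 b^2) = tr(b^2 a b^-2 a b^4)*tr(a) - tr(b^2 a b^-2 a b^4 a) = x^2*y^7*z - x^3*y^6 - x*y^8 - 2*x*y^6*z^2 - 2*x^2*y^5*z + y^7*z + y^5*z^3 + 3*x^3*y^4 + 7*x*y^6 + 5*x*y^4*z^2 - 6*y^5*z - 2*y^3*z^3 - 2*x^3*y^2 - 14*x*y^4 - 2*x*y^2*z^2 + 9*y^3*z + 7*x*y^2 - 2*y*z + x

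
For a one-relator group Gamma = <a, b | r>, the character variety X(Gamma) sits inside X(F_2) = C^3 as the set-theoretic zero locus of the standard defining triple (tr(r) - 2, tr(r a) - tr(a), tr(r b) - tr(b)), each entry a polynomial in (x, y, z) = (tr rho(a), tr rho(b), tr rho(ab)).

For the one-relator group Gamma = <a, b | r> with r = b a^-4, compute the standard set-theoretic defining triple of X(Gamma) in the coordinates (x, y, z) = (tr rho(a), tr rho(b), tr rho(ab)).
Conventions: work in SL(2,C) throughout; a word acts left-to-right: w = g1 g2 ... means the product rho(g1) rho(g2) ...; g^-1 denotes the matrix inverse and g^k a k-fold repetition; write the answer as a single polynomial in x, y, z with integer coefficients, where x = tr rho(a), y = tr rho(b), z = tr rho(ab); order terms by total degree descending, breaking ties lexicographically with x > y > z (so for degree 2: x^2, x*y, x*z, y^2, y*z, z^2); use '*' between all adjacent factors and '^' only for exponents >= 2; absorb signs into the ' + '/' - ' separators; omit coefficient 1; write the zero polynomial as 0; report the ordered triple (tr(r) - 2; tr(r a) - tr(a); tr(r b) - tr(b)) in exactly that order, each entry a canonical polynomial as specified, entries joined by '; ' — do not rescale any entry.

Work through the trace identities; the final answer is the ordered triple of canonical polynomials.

apply: tr(a^-1 b) = tr(b) tr(a) - tr(b a)   [inverse elimination on a] = x*y - z
use: tr(a^-1 b a^-1) = tr(a^-1 b) tr(a) - tr(a^-1 b a)   [inverse elimination on a] = x^2*y - x*z - y
tr(a^-1 b a^-2) = tr(a^-1 b a^-1) tr(a) - tr(a^-1 b)   [inverse elimination on a] = x^3*y - x^2*z - 2*x*y + z
apply: tr(b a^-4) = tr(a^-1 b a^-2) tr(a) - tr(a^-1 b a^-1)   [inverse elimination on a] = x^4*y - x^3*z - 3*x^2*y + 2*x*z + y
tr(b^2) = tr(b) tr(b) - tr(1)   [square of b] = y^2 - 2
apply: tr(b^2 a) = tr(b) tr(a b) - tr(a)   [square of b] = y*z - x
apply: tr(a^-1 b^2) = tr(b^2) tr(a) - tr(b^2 a)   [inverse elimination on a] = x*y^2 - y*z - x
tr(b^2 a^-2) = tr(a^-1 b^2) tr(a) - tr(a^-1 b^2 a)   [inverse elimination on a] = x^2*y^2 - x*y*z - x^2 - y^2 + 2
tr(a^-2 b^2 a^-1) = tr(b^2 a^-2) tr(a) - tr(b^2 a^-1)   [inverse elimination on a] = x^3*y^2 - x^2*y*z - x^3 - 2*x*y^2 + y*z + 3*x
apply: tr(b a^-4 b) = tr(a^-2 b^2 a^-1) tr(a) - tr(a^-2 b^2)   [inverse elimination on a] = x^4*y^2 - x^3*y*z - x^4 - 3*x^2*y^2 + 2*x*y*z + 4*x^2 + y^2 - 2
assemble the triple (tr(r) - 2; tr(r a) - x; tr(r b) - y)

x^4*y - x^3*z - 3*x^2*y + 2*x*z + y - 2; x^3*y - x^2*z - 2*x*y - x + z; x^4*y^2 - x^3*y*z - x^4 - 3*x^2*y^2 + 2*x*y*z + 4*x^2 + y^2 - y - 2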